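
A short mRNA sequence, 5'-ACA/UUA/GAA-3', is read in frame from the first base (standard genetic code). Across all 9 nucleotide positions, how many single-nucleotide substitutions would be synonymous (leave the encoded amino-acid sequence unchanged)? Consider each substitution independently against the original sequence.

6

Codon 1 (ACA, Thr): 3 synonymous substitutions.
Codon 2 (UUA, Leu): 2 synonymous substitutions.
Codon 3 (GAA, Glu): 1 synonymous substitution.
Total: 3 + 2 + 1 = 6.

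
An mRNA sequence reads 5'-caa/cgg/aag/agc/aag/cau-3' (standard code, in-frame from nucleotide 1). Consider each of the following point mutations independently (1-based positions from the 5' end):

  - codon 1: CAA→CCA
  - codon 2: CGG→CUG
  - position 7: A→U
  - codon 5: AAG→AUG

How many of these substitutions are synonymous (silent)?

0

Codon 1: CAA (Gln) → CCA (Pro) — missense.
Codon 2: CGG (Arg) → CUG (Leu) — missense.
Codon 3: AAG (Lys) → UAG (Stop) — nonsense.
Codon 5: AAG (Lys) → AUG (Met) — missense.
Synonymous: 0 of 4.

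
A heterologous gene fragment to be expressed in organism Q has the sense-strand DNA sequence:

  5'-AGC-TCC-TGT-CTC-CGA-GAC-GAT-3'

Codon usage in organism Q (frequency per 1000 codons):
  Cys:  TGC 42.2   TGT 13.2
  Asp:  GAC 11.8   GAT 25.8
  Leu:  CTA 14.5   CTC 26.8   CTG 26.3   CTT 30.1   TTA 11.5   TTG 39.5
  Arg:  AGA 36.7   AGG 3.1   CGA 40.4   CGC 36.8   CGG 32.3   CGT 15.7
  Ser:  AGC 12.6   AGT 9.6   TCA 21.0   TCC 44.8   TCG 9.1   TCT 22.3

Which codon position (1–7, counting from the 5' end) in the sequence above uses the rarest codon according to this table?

Codon 1 AGC (Ser): 12.6 per 1000.
Codon 2 TCC (Ser): 44.8 per 1000.
Codon 3 TGT (Cys): 13.2 per 1000.
Codon 4 CTC (Leu): 26.8 per 1000.
Codon 5 CGA (Arg): 40.4 per 1000.
Codon 6 GAC (Asp): 11.8 per 1000.
Codon 7 GAT (Asp): 25.8 per 1000.
Lowest frequency is 11.8 at codon 6.

6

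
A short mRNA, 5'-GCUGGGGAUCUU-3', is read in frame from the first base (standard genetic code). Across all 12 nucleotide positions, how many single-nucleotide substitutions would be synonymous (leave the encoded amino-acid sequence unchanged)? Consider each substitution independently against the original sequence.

10

Codon 1 (GCU, Ala): 3 synonymous substitutions.
Codon 2 (GGG, Gly): 3 synonymous substitutions.
Codon 3 (GAU, Asp): 1 synonymous substitution.
Codon 4 (CUU, Leu): 3 synonymous substitutions.
Total: 3 + 3 + 1 + 3 = 10.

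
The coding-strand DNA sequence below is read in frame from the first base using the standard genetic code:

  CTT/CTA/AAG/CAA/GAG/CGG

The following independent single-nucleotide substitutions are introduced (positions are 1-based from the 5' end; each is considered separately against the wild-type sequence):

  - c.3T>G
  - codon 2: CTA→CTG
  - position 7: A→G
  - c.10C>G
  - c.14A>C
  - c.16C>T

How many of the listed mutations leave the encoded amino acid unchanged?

Codon 1: CTT (Leu) → CTG (Leu) — synonymous.
Codon 2: CTA (Leu) → CTG (Leu) — synonymous.
Codon 3: AAG (Lys) → GAG (Glu) — missense.
Codon 4: CAA (Gln) → GAA (Glu) — missense.
Codon 5: GAG (Glu) → GCG (Ala) — missense.
Codon 6: CGG (Arg) → TGG (Trp) — missense.
Synonymous: 2 of 6.

2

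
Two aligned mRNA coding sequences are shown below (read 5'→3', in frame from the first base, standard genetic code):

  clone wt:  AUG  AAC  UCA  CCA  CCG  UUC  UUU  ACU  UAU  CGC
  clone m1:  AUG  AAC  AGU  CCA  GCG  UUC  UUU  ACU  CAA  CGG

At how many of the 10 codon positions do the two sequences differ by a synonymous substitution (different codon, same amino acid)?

2

Codon 1: AUG Met / AUG Met — identical.
Codon 2: AAC Asn / AAC Asn — identical.
Codon 3: UCA Ser / AGU Ser — synonymous.
Codon 4: CCA Pro / CCA Pro — identical.
Codon 5: CCG Pro / GCG Ala — nonsynonymous.
Codon 6: UUC Phe / UUC Phe — identical.
Codon 7: UUU Phe / UUU Phe — identical.
Codon 8: ACU Thr / ACU Thr — identical.
Codon 9: UAU Tyr / CAA Gln — nonsynonymous.
Codon 10: CGC Arg / CGG Arg — synonymous.
Synonymous differences: 2.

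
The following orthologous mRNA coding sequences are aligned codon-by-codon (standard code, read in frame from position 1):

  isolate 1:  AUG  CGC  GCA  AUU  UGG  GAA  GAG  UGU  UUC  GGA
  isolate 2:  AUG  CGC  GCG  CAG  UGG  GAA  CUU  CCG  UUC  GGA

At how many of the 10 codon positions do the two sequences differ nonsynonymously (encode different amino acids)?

3

Codon 1: AUG Met / AUG Met — identical.
Codon 2: CGC Arg / CGC Arg — identical.
Codon 3: GCA Ala / GCG Ala — synonymous.
Codon 4: AUU Ile / CAG Gln — nonsynonymous.
Codon 5: UGG Trp / UGG Trp — identical.
Codon 6: GAA Glu / GAA Glu — identical.
Codon 7: GAG Glu / CUU Leu — nonsynonymous.
Codon 8: UGU Cys / CCG Pro — nonsynonymous.
Codon 9: UUC Phe / UUC Phe — identical.
Codon 10: GGA Gly / GGA Gly — identical.
Nonsynonymous differences: 3.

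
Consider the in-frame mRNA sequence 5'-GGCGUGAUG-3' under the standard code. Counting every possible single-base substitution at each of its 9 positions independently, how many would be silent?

6

Codon 1 (GGC, Gly): 3 synonymous substitutions.
Codon 2 (GUG, Val): 3 synonymous substitutions.
Codon 3 (AUG, Met): 0 synonymous substitutions.
Total: 3 + 3 + 0 = 6.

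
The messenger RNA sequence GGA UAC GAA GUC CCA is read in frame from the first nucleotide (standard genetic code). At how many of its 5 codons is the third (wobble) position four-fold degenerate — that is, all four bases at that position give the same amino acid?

3

Codon 1 GGA (Gly): third position 4-fold.
Codon 2 UAC (Tyr): third position 2-fold.
Codon 3 GAA (Glu): third position 2-fold.
Codon 4 GUC (Val): third position 4-fold.
Codon 5 CCA (Pro): third position 4-fold.
Four-fold degenerate third positions: 3.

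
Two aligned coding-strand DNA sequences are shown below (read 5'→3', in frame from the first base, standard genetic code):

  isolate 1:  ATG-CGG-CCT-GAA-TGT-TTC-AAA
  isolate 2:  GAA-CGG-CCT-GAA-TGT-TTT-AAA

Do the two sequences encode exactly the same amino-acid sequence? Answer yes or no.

Codon 1: ATG Met / GAA Glu — nonsynonymous.
Codon 2: CGG Arg / CGG Arg — identical.
Codon 3: CCT Pro / CCT Pro — identical.
Codon 4: GAA Glu / GAA Glu — identical.
Codon 5: TGT Cys / TGT Cys — identical.
Codon 6: TTC Phe / TTT Phe — synonymous.
Codon 7: AAA Lys / AAA Lys — identical.
Nonsynonymous differences: 1 → different protein.

no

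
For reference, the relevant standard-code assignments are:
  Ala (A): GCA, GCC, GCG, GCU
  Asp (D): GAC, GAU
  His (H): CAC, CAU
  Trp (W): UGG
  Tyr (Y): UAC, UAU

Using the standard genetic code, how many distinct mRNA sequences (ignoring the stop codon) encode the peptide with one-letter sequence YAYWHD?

Tyr: 2 codons.
Ala: 4 codons.
Tyr: 2 codons.
Trp: 1 codon.
His: 2 codons.
Asp: 2 codons.
2 × 4 × 2 × 1 × 2 × 2 = 64.

64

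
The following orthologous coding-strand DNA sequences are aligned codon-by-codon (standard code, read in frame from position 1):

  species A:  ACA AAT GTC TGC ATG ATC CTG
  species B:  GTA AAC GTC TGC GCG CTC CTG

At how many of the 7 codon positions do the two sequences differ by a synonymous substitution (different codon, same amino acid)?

Codon 1: ACA Thr / GTA Val — nonsynonymous.
Codon 2: AAT Asn / AAC Asn — synonymous.
Codon 3: GTC Val / GTC Val — identical.
Codon 4: TGC Cys / TGC Cys — identical.
Codon 5: ATG Met / GCG Ala — nonsynonymous.
Codon 6: ATC Ile / CTC Leu — nonsynonymous.
Codon 7: CTG Leu / CTG Leu — identical.
Synonymous differences: 1.

1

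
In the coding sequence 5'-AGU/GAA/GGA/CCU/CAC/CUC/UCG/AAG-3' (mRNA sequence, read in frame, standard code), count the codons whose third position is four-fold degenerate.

Codon 1 AGU (Ser): third position 2-fold.
Codon 2 GAA (Glu): third position 2-fold.
Codon 3 GGA (Gly): third position 4-fold.
Codon 4 CCU (Pro): third position 4-fold.
Codon 5 CAC (His): third position 2-fold.
Codon 6 CUC (Leu): third position 4-fold.
Codon 7 UCG (Ser): third position 4-fold.
Codon 8 AAG (Lys): third position 2-fold.
Four-fold degenerate third positions: 4.

4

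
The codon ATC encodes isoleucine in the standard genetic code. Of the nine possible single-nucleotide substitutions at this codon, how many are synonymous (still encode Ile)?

Position 1: none → 0 synonymous.
Position 2: none → 0 synonymous.
Position 3: ATT, ATA → 2 synonymous.
Total: 0 + 0 + 2 = 2.

2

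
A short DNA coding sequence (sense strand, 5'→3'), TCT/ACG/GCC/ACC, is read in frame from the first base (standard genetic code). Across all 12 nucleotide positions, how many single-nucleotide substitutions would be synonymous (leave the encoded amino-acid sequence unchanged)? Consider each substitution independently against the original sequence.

Codon 1 (TCT, Ser): 3 synonymous substitutions.
Codon 2 (ACG, Thr): 3 synonymous substitutions.
Codon 3 (GCC, Ala): 3 synonymous substitutions.
Codon 4 (ACC, Thr): 3 synonymous substitutions.
Total: 3 + 3 + 3 + 3 = 12.

12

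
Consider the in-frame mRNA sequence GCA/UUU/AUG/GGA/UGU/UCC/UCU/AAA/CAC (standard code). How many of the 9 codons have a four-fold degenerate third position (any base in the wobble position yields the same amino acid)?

Codon 1 GCA (Ala): third position 4-fold.
Codon 2 UUU (Phe): third position 2-fold.
Codon 3 AUG (Met): third position 1-fold.
Codon 4 GGA (Gly): third position 4-fold.
Codon 5 UGU (Cys): third position 2-fold.
Codon 6 UCC (Ser): third position 4-fold.
Codon 7 UCU (Ser): third position 4-fold.
Codon 8 AAA (Lys): third position 2-fold.
Codon 9 CAC (His): third position 2-fold.
Four-fold degenerate third positions: 4.

4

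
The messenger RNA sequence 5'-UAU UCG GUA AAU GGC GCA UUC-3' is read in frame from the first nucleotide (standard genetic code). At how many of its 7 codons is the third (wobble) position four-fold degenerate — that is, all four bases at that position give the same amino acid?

Codon 1 UAU (Tyr): third position 2-fold.
Codon 2 UCG (Ser): third position 4-fold.
Codon 3 GUA (Val): third position 4-fold.
Codon 4 AAU (Asn): third position 2-fold.
Codon 5 GGC (Gly): third position 4-fold.
Codon 6 GCA (Ala): third position 4-fold.
Codon 7 UUC (Phe): third position 2-fold.
Four-fold degenerate third positions: 4.

4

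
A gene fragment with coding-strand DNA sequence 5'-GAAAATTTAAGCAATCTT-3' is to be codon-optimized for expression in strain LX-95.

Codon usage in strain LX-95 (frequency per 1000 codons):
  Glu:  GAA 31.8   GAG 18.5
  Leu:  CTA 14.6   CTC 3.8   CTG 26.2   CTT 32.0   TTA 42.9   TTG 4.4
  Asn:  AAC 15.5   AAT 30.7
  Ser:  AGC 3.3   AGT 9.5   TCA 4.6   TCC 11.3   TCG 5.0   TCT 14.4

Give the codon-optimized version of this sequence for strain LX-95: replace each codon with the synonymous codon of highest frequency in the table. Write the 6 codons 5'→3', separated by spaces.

GAA AAT TTA TCT AAT TTA

Codon 1 (Glu): best is GAA at 31.8.
Codon 2 (Asn): best is AAT at 30.7.
Codon 3 (Leu): best is TTA at 42.9.
Codon 4 (Ser): best is TCT at 14.4.
Codon 5 (Asn): best is AAT at 30.7.
Codon 6 (Leu): best is TTA at 42.9.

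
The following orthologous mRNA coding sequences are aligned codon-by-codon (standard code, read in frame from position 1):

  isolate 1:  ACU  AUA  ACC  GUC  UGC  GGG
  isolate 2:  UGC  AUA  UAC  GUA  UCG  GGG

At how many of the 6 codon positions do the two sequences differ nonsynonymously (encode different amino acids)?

3

Codon 1: ACU Thr / UGC Cys — nonsynonymous.
Codon 2: AUA Ile / AUA Ile — identical.
Codon 3: ACC Thr / UAC Tyr — nonsynonymous.
Codon 4: GUC Val / GUA Val — synonymous.
Codon 5: UGC Cys / UCG Ser — nonsynonymous.
Codon 6: GGG Gly / GGG Gly — identical.
Nonsynonymous differences: 3.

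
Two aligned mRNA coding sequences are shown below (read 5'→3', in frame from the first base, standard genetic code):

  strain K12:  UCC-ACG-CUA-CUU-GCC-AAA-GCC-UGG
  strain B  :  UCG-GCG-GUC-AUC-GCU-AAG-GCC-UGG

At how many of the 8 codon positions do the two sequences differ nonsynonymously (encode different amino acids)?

Codon 1: UCC Ser / UCG Ser — synonymous.
Codon 2: ACG Thr / GCG Ala — nonsynonymous.
Codon 3: CUA Leu / GUC Val — nonsynonymous.
Codon 4: CUU Leu / AUC Ile — nonsynonymous.
Codon 5: GCC Ala / GCU Ala — synonymous.
Codon 6: AAA Lys / AAG Lys — synonymous.
Codon 7: GCC Ala / GCC Ala — identical.
Codon 8: UGG Trp / UGG Trp — identical.
Nonsynonymous differences: 3.

3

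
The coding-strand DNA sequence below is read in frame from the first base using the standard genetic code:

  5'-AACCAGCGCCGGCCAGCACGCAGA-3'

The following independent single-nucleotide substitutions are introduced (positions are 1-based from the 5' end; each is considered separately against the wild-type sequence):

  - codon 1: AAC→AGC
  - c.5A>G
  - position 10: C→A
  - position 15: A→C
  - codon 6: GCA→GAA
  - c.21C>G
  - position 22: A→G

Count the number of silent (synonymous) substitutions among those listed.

Codon 1: AAC (Asn) → AGC (Ser) — missense.
Codon 2: CAG (Gln) → CGG (Arg) — missense.
Codon 4: CGG (Arg) → AGG (Arg) — synonymous.
Codon 5: CCA (Pro) → CCC (Pro) — synonymous.
Codon 6: GCA (Ala) → GAA (Glu) — missense.
Codon 7: CGC (Arg) → CGG (Arg) — synonymous.
Codon 8: AGA (Arg) → GGA (Gly) — missense.
Synonymous: 3 of 7.

3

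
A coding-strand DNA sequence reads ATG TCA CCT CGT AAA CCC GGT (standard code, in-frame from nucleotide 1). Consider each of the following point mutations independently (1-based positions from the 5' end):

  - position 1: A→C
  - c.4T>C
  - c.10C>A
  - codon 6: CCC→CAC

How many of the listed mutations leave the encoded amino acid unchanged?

0

Codon 1: ATG (Met) → CTG (Leu) — missense.
Codon 2: TCA (Ser) → CCA (Pro) — missense.
Codon 4: CGT (Arg) → AGT (Ser) — missense.
Codon 6: CCC (Pro) → CAC (His) — missense.
Synonymous: 0 of 4.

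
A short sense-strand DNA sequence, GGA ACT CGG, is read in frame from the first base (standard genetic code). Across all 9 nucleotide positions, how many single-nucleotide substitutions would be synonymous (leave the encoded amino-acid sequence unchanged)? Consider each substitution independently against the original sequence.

10

Codon 1 (GGA, Gly): 3 synonymous substitutions.
Codon 2 (ACT, Thr): 3 synonymous substitutions.
Codon 3 (CGG, Arg): 4 synonymous substitutions.
Total: 3 + 3 + 4 = 10.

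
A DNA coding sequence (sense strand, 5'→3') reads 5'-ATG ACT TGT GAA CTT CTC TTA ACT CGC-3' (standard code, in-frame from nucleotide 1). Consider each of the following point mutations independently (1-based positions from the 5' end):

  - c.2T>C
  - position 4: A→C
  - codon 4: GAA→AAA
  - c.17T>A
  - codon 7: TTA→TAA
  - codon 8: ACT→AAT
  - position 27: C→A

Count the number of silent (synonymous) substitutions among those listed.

Codon 1: ATG (Met) → ACG (Thr) — missense.
Codon 2: ACT (Thr) → CCT (Pro) — missense.
Codon 4: GAA (Glu) → AAA (Lys) — missense.
Codon 6: CTC (Leu) → CAC (His) — missense.
Codon 7: TTA (Leu) → TAA (Stop) — nonsense.
Codon 8: ACT (Thr) → AAT (Asn) — missense.
Codon 9: CGC (Arg) → CGA (Arg) — synonymous.
Synonymous: 1 of 7.

1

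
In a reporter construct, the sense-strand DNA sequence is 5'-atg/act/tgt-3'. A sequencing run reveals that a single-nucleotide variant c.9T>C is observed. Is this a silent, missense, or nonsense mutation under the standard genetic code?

silent

Position 9 falls in codon 3: TGT → Cys.
After the substitution the codon is TGC → Cys.
Both encode Cys, so the change is synonymous.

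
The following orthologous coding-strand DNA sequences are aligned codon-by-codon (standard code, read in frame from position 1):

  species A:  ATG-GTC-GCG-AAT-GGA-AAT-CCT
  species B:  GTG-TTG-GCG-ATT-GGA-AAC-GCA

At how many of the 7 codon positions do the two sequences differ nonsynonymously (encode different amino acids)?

Codon 1: ATG Met / GTG Val — nonsynonymous.
Codon 2: GTC Val / TTG Leu — nonsynonymous.
Codon 3: GCG Ala / GCG Ala — identical.
Codon 4: AAT Asn / ATT Ile — nonsynonymous.
Codon 5: GGA Gly / GGA Gly — identical.
Codon 6: AAT Asn / AAC Asn — synonymous.
Codon 7: CCT Pro / GCA Ala — nonsynonymous.
Nonsynonymous differences: 4.

4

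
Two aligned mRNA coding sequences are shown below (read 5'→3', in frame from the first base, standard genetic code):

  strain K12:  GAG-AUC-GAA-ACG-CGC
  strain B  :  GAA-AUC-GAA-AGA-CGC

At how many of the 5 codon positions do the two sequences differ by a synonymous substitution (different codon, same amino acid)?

Codon 1: GAG Glu / GAA Glu — synonymous.
Codon 2: AUC Ile / AUC Ile — identical.
Codon 3: GAA Glu / GAA Glu — identical.
Codon 4: ACG Thr / AGA Arg — nonsynonymous.
Codon 5: CGC Arg / CGC Arg — identical.
Synonymous differences: 1.

1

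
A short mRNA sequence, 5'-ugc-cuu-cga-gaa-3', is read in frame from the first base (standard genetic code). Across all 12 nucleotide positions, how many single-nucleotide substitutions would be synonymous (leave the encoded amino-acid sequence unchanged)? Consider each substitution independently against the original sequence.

9

Codon 1 (UGC, Cys): 1 synonymous substitution.
Codon 2 (CUU, Leu): 3 synonymous substitutions.
Codon 3 (CGA, Arg): 4 synonymous substitutions.
Codon 4 (GAA, Glu): 1 synonymous substitution.
Total: 1 + 3 + 4 + 1 = 9.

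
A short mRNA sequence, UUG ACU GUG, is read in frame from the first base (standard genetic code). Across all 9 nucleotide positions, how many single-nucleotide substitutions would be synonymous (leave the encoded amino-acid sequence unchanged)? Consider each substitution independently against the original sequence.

8

Codon 1 (UUG, Leu): 2 synonymous substitutions.
Codon 2 (ACU, Thr): 3 synonymous substitutions.
Codon 3 (GUG, Val): 3 synonymous substitutions.
Total: 2 + 3 + 3 = 8.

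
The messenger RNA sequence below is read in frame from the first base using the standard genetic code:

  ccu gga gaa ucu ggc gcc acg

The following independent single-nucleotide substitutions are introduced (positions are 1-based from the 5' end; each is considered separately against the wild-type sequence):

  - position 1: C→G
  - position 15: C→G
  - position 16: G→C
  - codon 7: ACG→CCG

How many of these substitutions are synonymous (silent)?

1

Codon 1: CCU (Pro) → GCU (Ala) — missense.
Codon 5: GGC (Gly) → GGG (Gly) — synonymous.
Codon 6: GCC (Ala) → CCC (Pro) — missense.
Codon 7: ACG (Thr) → CCG (Pro) — missense.
Synonymous: 1 of 4.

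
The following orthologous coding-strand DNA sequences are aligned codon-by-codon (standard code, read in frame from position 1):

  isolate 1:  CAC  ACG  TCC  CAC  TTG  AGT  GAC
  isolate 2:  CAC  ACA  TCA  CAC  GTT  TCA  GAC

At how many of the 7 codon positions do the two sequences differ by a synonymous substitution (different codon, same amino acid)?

Codon 1: CAC His / CAC His — identical.
Codon 2: ACG Thr / ACA Thr — synonymous.
Codon 3: TCC Ser / TCA Ser — synonymous.
Codon 4: CAC His / CAC His — identical.
Codon 5: TTG Leu / GTT Val — nonsynonymous.
Codon 6: AGT Ser / TCA Ser — synonymous.
Codon 7: GAC Asp / GAC Asp — identical.
Synonymous differences: 3.

3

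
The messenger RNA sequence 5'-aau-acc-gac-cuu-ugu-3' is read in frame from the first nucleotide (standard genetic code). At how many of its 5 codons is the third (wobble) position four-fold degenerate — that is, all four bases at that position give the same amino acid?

2

Codon 1 AAU (Asn): third position 2-fold.
Codon 2 ACC (Thr): third position 4-fold.
Codon 3 GAC (Asp): third position 2-fold.
Codon 4 CUU (Leu): third position 4-fold.
Codon 5 UGU (Cys): third position 2-fold.
Four-fold degenerate third positions: 2.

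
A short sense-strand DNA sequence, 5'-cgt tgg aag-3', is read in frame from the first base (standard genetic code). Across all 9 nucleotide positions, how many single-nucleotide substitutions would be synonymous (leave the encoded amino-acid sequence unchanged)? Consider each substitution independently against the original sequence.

Codon 1 (CGT, Arg): 3 synonymous substitutions.
Codon 2 (TGG, Trp): 0 synonymous substitutions.
Codon 3 (AAG, Lys): 1 synonymous substitution.
Total: 3 + 0 + 1 = 4.

4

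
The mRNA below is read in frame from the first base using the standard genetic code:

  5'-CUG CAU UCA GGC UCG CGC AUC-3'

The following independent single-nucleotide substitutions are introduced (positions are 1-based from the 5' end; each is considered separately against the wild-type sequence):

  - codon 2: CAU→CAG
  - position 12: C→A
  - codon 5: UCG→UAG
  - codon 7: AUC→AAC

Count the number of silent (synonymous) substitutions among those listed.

Codon 2: CAU (His) → CAG (Gln) — missense.
Codon 4: GGC (Gly) → GGA (Gly) — synonymous.
Codon 5: UCG (Ser) → UAG (Stop) — nonsense.
Codon 7: AUC (Ile) → AAC (Asn) — missense.
Synonymous: 1 of 4.

1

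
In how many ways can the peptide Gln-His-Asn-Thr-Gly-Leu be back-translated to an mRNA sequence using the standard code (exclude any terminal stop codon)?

Gln: 2 codons.
His: 2 codons.
Asn: 2 codons.
Thr: 4 codons.
Gly: 4 codons.
Leu: 6 codons.
2 × 2 × 2 × 4 × 4 × 6 = 768.

768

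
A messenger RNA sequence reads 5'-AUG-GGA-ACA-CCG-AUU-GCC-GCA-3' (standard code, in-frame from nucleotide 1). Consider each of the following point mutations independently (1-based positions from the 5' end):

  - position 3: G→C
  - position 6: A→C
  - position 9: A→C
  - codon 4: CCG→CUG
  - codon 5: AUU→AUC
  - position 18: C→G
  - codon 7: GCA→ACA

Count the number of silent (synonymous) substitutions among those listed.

Codon 1: AUG (Met) → AUC (Ile) — missense.
Codon 2: GGA (Gly) → GGC (Gly) — synonymous.
Codon 3: ACA (Thr) → ACC (Thr) — synonymous.
Codon 4: CCG (Pro) → CUG (Leu) — missense.
Codon 5: AUU (Ile) → AUC (Ile) — synonymous.
Codon 6: GCC (Ala) → GCG (Ala) — synonymous.
Codon 7: GCA (Ala) → ACA (Thr) — missense.
Synonymous: 4 of 7.

4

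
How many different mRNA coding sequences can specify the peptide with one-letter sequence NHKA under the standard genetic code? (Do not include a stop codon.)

32

Asn: 2 codons.
His: 2 codons.
Lys: 2 codons.
Ala: 4 codons.
2 × 2 × 2 × 4 = 32.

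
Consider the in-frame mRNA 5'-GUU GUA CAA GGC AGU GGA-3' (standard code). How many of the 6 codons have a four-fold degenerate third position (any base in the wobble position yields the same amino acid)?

Codon 1 GUU (Val): third position 4-fold.
Codon 2 GUA (Val): third position 4-fold.
Codon 3 CAA (Gln): third position 2-fold.
Codon 4 GGC (Gly): third position 4-fold.
Codon 5 AGU (Ser): third position 2-fold.
Codon 6 GGA (Gly): third position 4-fold.
Four-fold degenerate third positions: 4.

4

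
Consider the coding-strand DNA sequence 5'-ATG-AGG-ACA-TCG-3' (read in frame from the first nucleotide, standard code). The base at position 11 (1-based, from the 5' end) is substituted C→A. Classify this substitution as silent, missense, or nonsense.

Position 11 falls in codon 4: TCG → Ser.
After the substitution the codon is TAG → Stop.
The new codon is a stop codon, so this is a nonsense mutation.

nonsense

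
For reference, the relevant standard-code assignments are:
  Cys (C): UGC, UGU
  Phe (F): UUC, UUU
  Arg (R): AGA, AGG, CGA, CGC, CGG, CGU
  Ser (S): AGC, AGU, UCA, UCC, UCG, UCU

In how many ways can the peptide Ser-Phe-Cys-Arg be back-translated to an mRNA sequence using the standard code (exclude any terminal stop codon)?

144

Ser: 6 codons.
Phe: 2 codons.
Cys: 2 codons.
Arg: 6 codons.
6 × 2 × 2 × 6 = 144.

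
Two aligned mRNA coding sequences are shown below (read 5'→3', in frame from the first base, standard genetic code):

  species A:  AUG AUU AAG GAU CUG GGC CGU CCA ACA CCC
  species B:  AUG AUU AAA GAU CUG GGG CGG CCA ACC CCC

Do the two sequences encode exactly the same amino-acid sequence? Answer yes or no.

Codon 1: AUG Met / AUG Met — identical.
Codon 2: AUU Ile / AUU Ile — identical.
Codon 3: AAG Lys / AAA Lys — synonymous.
Codon 4: GAU Asp / GAU Asp — identical.
Codon 5: CUG Leu / CUG Leu — identical.
Codon 6: GGC Gly / GGG Gly — synonymous.
Codon 7: CGU Arg / CGG Arg — synonymous.
Codon 8: CCA Pro / CCA Pro — identical.
Codon 9: ACA Thr / ACC Thr — synonymous.
Codon 10: CCC Pro / CCC Pro — identical.
Nonsynonymous differences: 0 → same protein.

yes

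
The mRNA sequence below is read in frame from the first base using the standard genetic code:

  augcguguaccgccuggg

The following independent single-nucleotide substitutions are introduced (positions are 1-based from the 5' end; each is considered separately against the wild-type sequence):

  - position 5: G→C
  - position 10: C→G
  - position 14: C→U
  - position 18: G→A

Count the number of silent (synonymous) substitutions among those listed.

1

Codon 2: CGU (Arg) → CCU (Pro) — missense.
Codon 4: CCG (Pro) → GCG (Ala) — missense.
Codon 5: CCU (Pro) → CUU (Leu) — missense.
Codon 6: GGG (Gly) → GGA (Gly) — synonymous.
Synonymous: 1 of 4.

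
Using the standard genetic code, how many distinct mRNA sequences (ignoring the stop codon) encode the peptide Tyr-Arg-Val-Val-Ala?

768

Tyr: 2 codons.
Arg: 6 codons.
Val: 4 codons.
Val: 4 codons.
Ala: 4 codons.
2 × 6 × 4 × 4 × 4 = 768.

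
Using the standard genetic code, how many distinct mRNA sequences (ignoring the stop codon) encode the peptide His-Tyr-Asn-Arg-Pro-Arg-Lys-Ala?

9216

His: 2 codons.
Tyr: 2 codons.
Asn: 2 codons.
Arg: 6 codons.
Pro: 4 codons.
Arg: 6 codons.
Lys: 2 codons.
Ala: 4 codons.
2 × 2 × 2 × 6 × 4 × 6 × 2 × 4 = 9216.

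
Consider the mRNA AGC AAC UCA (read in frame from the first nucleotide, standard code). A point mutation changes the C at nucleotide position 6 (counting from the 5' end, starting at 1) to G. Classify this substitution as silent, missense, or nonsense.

Position 6 falls in codon 2: AAC → Asn.
After the substitution the codon is AAG → Lys.
Asn ≠ Lys, so this is a missense mutation.

missense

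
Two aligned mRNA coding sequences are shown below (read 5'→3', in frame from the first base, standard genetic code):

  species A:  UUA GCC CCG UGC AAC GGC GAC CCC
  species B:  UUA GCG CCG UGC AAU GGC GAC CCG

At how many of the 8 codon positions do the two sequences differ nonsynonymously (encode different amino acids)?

0

Codon 1: UUA Leu / UUA Leu — identical.
Codon 2: GCC Ala / GCG Ala — synonymous.
Codon 3: CCG Pro / CCG Pro — identical.
Codon 4: UGC Cys / UGC Cys — identical.
Codon 5: AAC Asn / AAU Asn — synonymous.
Codon 6: GGC Gly / GGC Gly — identical.
Codon 7: GAC Asp / GAC Asp — identical.
Codon 8: CCC Pro / CCG Pro — synonymous.
Nonsynonymous differences: 0.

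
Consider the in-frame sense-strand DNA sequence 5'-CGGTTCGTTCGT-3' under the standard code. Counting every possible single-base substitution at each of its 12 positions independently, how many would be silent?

Codon 1 (CGG, Arg): 4 synonymous substitutions.
Codon 2 (TTC, Phe): 1 synonymous substitution.
Codon 3 (GTT, Val): 3 synonymous substitutions.
Codon 4 (CGT, Arg): 3 synonymous substitutions.
Total: 4 + 1 + 3 + 3 = 11.

11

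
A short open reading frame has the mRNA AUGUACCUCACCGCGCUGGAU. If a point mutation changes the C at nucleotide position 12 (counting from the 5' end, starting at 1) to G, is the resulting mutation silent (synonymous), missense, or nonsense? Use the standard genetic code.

Position 12 falls in codon 4: ACC → Thr.
After the substitution the codon is ACG → Thr.
Both encode Thr, so the change is synonymous.

silent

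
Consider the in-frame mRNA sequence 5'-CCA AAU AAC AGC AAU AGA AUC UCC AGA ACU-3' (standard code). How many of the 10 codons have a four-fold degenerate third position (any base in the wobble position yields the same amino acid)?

Codon 1 CCA (Pro): third position 4-fold.
Codon 2 AAU (Asn): third position 2-fold.
Codon 3 AAC (Asn): third position 2-fold.
Codon 4 AGC (Ser): third position 2-fold.
Codon 5 AAU (Asn): third position 2-fold.
Codon 6 AGA (Arg): third position 2-fold.
Codon 7 AUC (Ile): third position 3-fold.
Codon 8 UCC (Ser): third position 4-fold.
Codon 9 AGA (Arg): third position 2-fold.
Codon 10 ACU (Thr): third position 4-fold.
Four-fold degenerate third positions: 3.

3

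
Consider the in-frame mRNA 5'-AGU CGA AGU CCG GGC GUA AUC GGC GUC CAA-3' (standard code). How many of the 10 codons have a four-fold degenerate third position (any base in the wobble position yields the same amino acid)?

6

Codon 1 AGU (Ser): third position 2-fold.
Codon 2 CGA (Arg): third position 4-fold.
Codon 3 AGU (Ser): third position 2-fold.
Codon 4 CCG (Pro): third position 4-fold.
Codon 5 GGC (Gly): third position 4-fold.
Codon 6 GUA (Val): third position 4-fold.
Codon 7 AUC (Ile): third position 3-fold.
Codon 8 GGC (Gly): third position 4-fold.
Codon 9 GUC (Val): third position 4-fold.
Codon 10 CAA (Gln): third position 2-fold.
Four-fold degenerate third positions: 6.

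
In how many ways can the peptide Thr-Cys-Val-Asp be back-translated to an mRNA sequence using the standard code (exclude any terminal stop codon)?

64

Thr: 4 codons.
Cys: 2 codons.
Val: 4 codons.
Asp: 2 codons.
4 × 2 × 4 × 2 = 64.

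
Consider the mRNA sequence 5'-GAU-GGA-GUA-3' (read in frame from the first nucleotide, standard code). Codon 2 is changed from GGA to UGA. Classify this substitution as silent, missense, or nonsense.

Position 4 falls in codon 2: GGA → Gly.
After the substitution the codon is UGA → Stop.
The new codon is a stop codon, so this is a nonsense mutation.

nonsense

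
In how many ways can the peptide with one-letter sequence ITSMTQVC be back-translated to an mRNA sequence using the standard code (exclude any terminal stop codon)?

Ile: 3 codons.
Thr: 4 codons.
Ser: 6 codons.
Met: 1 codon.
Thr: 4 codons.
Gln: 2 codons.
Val: 4 codons.
Cys: 2 codons.
3 × 4 × 6 × 1 × 4 × 2 × 4 × 2 = 4608.

4608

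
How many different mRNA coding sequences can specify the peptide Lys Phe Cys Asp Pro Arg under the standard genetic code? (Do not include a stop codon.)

384

Lys: 2 codons.
Phe: 2 codons.
Cys: 2 codons.
Asp: 2 codons.
Pro: 4 codons.
Arg: 6 codons.
2 × 2 × 2 × 2 × 4 × 6 = 384.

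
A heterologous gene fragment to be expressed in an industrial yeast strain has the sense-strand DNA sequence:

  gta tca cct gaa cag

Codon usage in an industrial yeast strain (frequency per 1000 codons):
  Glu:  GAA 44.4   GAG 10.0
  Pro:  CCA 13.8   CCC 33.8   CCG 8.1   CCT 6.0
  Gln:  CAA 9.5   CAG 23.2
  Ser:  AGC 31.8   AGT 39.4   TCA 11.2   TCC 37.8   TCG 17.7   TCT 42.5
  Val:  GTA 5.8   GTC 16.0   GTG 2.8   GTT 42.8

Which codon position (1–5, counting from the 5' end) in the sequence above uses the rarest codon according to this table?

Codon 1 GTA (Val): 5.8 per 1000.
Codon 2 TCA (Ser): 11.2 per 1000.
Codon 3 CCT (Pro): 6.0 per 1000.
Codon 4 GAA (Glu): 44.4 per 1000.
Codon 5 CAG (Gln): 23.2 per 1000.
Lowest frequency is 5.8 at codon 1.

1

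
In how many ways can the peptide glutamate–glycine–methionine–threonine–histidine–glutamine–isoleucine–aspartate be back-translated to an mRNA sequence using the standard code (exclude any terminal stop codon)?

768

Glu: 2 codons.
Gly: 4 codons.
Met: 1 codon.
Thr: 4 codons.
His: 2 codons.
Gln: 2 codons.
Ile: 3 codons.
Asp: 2 codons.
2 × 4 × 1 × 4 × 2 × 2 × 3 × 2 = 768.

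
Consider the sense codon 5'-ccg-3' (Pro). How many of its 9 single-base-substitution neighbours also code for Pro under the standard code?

Position 1: none → 0 synonymous.
Position 2: none → 0 synonymous.
Position 3: CCU, CCC, CCA → 3 synonymous.
Total: 0 + 0 + 3 = 3.

3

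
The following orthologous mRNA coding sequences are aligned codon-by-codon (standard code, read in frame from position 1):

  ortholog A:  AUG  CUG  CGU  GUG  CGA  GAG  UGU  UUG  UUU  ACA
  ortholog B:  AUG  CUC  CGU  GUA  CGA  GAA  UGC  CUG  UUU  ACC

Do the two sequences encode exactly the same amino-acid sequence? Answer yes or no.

yes

Codon 1: AUG Met / AUG Met — identical.
Codon 2: CUG Leu / CUC Leu — synonymous.
Codon 3: CGU Arg / CGU Arg — identical.
Codon 4: GUG Val / GUA Val — synonymous.
Codon 5: CGA Arg / CGA Arg — identical.
Codon 6: GAG Glu / GAA Glu — synonymous.
Codon 7: UGU Cys / UGC Cys — synonymous.
Codon 8: UUG Leu / CUG Leu — synonymous.
Codon 9: UUU Phe / UUU Phe — identical.
Codon 10: ACA Thr / ACC Thr — synonymous.
Nonsynonymous differences: 0 → same protein.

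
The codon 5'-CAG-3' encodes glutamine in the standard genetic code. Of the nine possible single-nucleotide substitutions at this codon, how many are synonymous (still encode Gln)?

Position 1: none → 0 synonymous.
Position 2: none → 0 synonymous.
Position 3: CAA → 1 synonymous.
Total: 0 + 0 + 1 = 1.

1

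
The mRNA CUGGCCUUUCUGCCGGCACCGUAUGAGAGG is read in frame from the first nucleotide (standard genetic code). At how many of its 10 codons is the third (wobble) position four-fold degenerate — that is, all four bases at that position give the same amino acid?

6

Codon 1 CUG (Leu): third position 4-fold.
Codon 2 GCC (Ala): third position 4-fold.
Codon 3 UUU (Phe): third position 2-fold.
Codon 4 CUG (Leu): third position 4-fold.
Codon 5 CCG (Pro): third position 4-fold.
Codon 6 GCA (Ala): third position 4-fold.
Codon 7 CCG (Pro): third position 4-fold.
Codon 8 UAU (Tyr): third position 2-fold.
Codon 9 GAG (Glu): third position 2-fold.
Codon 10 AGG (Arg): third position 2-fold.
Four-fold degenerate third positions: 6.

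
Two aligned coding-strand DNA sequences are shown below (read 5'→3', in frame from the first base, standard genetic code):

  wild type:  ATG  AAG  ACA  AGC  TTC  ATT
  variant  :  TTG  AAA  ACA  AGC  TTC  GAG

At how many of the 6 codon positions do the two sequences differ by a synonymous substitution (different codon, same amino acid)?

1

Codon 1: ATG Met / TTG Leu — nonsynonymous.
Codon 2: AAG Lys / AAA Lys — synonymous.
Codon 3: ACA Thr / ACA Thr — identical.
Codon 4: AGC Ser / AGC Ser — identical.
Codon 5: TTC Phe / TTC Phe — identical.
Codon 6: ATT Ile / GAG Glu — nonsynonymous.
Synonymous differences: 1.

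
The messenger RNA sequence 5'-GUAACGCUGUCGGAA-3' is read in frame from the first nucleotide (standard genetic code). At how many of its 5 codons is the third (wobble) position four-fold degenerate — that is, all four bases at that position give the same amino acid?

4

Codon 1 GUA (Val): third position 4-fold.
Codon 2 ACG (Thr): third position 4-fold.
Codon 3 CUG (Leu): third position 4-fold.
Codon 4 UCG (Ser): third position 4-fold.
Codon 5 GAA (Glu): third position 2-fold.
Four-fold degenerate third positions: 4.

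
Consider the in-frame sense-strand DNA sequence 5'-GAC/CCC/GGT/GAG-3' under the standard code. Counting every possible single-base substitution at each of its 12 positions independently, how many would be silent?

Codon 1 (GAC, Asp): 1 synonymous substitution.
Codon 2 (CCC, Pro): 3 synonymous substitutions.
Codon 3 (GGT, Gly): 3 synonymous substitutions.
Codon 4 (GAG, Glu): 1 synonymous substitution.
Total: 1 + 3 + 3 + 1 = 8.

8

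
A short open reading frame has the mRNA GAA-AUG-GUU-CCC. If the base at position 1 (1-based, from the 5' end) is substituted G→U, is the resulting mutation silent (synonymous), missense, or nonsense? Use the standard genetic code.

Position 1 falls in codon 1: GAA → Glu.
After the substitution the codon is UAA → Stop.
The new codon is a stop codon, so this is a nonsense mutation.

nonsense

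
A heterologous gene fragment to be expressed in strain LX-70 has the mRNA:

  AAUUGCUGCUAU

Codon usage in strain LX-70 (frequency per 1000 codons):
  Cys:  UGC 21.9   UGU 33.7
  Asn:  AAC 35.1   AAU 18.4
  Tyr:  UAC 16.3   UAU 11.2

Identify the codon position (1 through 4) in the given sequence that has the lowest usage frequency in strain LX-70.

4

Codon 1 AAU (Asn): 18.4 per 1000.
Codon 2 UGC (Cys): 21.9 per 1000.
Codon 3 UGC (Cys): 21.9 per 1000.
Codon 4 UAU (Tyr): 11.2 per 1000.
Lowest frequency is 11.2 at codon 4.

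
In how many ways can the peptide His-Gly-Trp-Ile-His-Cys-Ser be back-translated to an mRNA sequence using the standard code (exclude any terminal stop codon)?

His: 2 codons.
Gly: 4 codons.
Trp: 1 codon.
Ile: 3 codons.
His: 2 codons.
Cys: 2 codons.
Ser: 6 codons.
2 × 4 × 1 × 3 × 2 × 2 × 6 = 576.

576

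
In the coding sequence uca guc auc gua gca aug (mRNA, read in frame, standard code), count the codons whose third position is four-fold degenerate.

Codon 1 UCA (Ser): third position 4-fold.
Codon 2 GUC (Val): third position 4-fold.
Codon 3 AUC (Ile): third position 3-fold.
Codon 4 GUA (Val): third position 4-fold.
Codon 5 GCA (Ala): third position 4-fold.
Codon 6 AUG (Met): third position 1-fold.
Four-fold degenerate third positions: 4.

4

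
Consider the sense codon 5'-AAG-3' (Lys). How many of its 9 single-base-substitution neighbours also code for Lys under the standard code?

1

Position 1: none → 0 synonymous.
Position 2: none → 0 synonymous.
Position 3: AAA → 1 synonymous.
Total: 0 + 0 + 1 = 1.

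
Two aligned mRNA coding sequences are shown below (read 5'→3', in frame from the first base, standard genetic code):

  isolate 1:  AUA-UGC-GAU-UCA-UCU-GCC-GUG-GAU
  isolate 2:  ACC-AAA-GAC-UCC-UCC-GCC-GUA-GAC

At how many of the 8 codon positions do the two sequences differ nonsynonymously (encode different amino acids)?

2

Codon 1: AUA Ile / ACC Thr — nonsynonymous.
Codon 2: UGC Cys / AAA Lys — nonsynonymous.
Codon 3: GAU Asp / GAC Asp — synonymous.
Codon 4: UCA Ser / UCC Ser — synonymous.
Codon 5: UCU Ser / UCC Ser — synonymous.
Codon 6: GCC Ala / GCC Ala — identical.
Codon 7: GUG Val / GUA Val — synonymous.
Codon 8: GAU Asp / GAC Asp — synonymous.
Nonsynonymous differences: 2.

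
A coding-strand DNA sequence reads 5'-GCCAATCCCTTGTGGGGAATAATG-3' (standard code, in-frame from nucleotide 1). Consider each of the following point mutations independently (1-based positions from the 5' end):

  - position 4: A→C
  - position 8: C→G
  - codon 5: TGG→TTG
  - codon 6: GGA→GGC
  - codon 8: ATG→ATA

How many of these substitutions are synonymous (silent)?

Codon 2: AAT (Asn) → CAT (His) — missense.
Codon 3: CCC (Pro) → CGC (Arg) — missense.
Codon 5: TGG (Trp) → TTG (Leu) — missense.
Codon 6: GGA (Gly) → GGC (Gly) — synonymous.
Codon 8: ATG (Met) → ATA (Ile) — missense.
Synonymous: 1 of 5.

1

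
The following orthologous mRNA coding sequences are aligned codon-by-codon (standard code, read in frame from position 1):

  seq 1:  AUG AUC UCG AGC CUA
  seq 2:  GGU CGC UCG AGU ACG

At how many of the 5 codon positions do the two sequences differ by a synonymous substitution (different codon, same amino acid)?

1

Codon 1: AUG Met / GGU Gly — nonsynonymous.
Codon 2: AUC Ile / CGC Arg — nonsynonymous.
Codon 3: UCG Ser / UCG Ser — identical.
Codon 4: AGC Ser / AGU Ser — synonymous.
Codon 5: CUA Leu / ACG Thr — nonsynonymous.
Synonymous differences: 1.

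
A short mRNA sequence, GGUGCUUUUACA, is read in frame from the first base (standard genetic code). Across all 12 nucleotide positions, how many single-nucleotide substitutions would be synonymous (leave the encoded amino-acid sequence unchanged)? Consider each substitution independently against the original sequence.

Codon 1 (GGU, Gly): 3 synonymous substitutions.
Codon 2 (GCU, Ala): 3 synonymous substitutions.
Codon 3 (UUU, Phe): 1 synonymous substitution.
Codon 4 (ACA, Thr): 3 synonymous substitutions.
Total: 3 + 3 + 1 + 3 = 10.

10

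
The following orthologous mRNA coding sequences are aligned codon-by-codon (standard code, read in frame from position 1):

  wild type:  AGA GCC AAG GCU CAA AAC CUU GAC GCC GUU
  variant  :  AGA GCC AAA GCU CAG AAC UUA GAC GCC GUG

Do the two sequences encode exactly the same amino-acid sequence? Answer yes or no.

yes

Codon 1: AGA Arg / AGA Arg — identical.
Codon 2: GCC Ala / GCC Ala — identical.
Codon 3: AAG Lys / AAA Lys — synonymous.
Codon 4: GCU Ala / GCU Ala — identical.
Codon 5: CAA Gln / CAG Gln — synonymous.
Codon 6: AAC Asn / AAC Asn — identical.
Codon 7: CUU Leu / UUA Leu — synonymous.
Codon 8: GAC Asp / GAC Asp — identical.
Codon 9: GCC Ala / GCC Ala — identical.
Codon 10: GUU Val / GUG Val — synonymous.
Nonsynonymous differences: 0 → same protein.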